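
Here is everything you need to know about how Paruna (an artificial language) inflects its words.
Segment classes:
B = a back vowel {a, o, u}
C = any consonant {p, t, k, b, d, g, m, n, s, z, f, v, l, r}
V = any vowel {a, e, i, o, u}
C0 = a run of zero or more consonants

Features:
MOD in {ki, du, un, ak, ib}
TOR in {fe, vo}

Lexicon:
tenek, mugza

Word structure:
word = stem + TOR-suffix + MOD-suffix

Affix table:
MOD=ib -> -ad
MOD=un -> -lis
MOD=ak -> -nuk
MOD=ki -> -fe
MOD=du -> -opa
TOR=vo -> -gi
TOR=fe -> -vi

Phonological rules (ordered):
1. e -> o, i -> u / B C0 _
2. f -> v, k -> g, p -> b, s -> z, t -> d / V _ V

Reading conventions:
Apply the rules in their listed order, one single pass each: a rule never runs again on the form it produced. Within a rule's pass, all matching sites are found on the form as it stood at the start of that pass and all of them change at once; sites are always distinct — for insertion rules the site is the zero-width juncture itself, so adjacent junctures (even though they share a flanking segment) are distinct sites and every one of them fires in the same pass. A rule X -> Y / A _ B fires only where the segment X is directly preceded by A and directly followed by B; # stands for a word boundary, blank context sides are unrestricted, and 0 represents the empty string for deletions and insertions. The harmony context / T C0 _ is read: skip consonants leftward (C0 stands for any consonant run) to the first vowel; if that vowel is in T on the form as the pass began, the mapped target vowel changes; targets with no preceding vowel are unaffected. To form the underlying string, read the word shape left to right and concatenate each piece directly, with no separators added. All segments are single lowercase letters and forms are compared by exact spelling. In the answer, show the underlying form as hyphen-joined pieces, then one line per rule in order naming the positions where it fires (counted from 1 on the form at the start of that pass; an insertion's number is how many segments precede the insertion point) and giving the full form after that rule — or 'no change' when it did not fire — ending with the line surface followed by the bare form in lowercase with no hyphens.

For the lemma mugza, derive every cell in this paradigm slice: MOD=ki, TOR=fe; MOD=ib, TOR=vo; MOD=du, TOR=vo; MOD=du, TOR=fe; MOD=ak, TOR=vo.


cell MOD=ki, TOR=fe:
underlying: mugza-vi-fe
1. e -> o, i -> u / B C0 _: fires at position(s) 7: mugzavufe
2. f -> v, k -> g, p -> b, s -> z, t -> d / V _ V: fires at position(s) 8: mugzavuve
surface: mugzavuve

cell MOD=ib, TOR=vo:
underlying: mugza-gi-ad
1. e -> o, i -> u / B C0 _: fires at position(s) 7: mugzaguad
2. f -> v, k -> g, p -> b, s -> z, t -> d / V _ V: no change
surface: mugzaguad

cell MOD=du, TOR=vo:
underlying: mugza-gi-opa
1. e -> o, i -> u / B C0 _: fires at position(s) 7: mugzaguopa
2. f -> v, k -> g, p -> b, s -> z, t -> d / V _ V: fires at position(s) 9: mugzaguoba
surface: mugzaguoba

cell MOD=du, TOR=fe:
underlying: mugza-vi-opa
1. e -> o, i -> u / B C0 _: fires at position(s) 7: mugzavuopa
2. f -> v, k -> g, p -> b, s -> z, t -> d / V _ V: fires at position(s) 9: mugzavuoba
surface: mugzavuoba

cell MOD=ak, TOR=vo:
underlying: mugza-gi-nuk
1. e -> o, i -> u / B C0 _: fires at position(s) 7: mugzagunuk
2. f -> v, k -> g, p -> b, s -> z, t -> d / V _ V: no change
surface: mugzagunuk


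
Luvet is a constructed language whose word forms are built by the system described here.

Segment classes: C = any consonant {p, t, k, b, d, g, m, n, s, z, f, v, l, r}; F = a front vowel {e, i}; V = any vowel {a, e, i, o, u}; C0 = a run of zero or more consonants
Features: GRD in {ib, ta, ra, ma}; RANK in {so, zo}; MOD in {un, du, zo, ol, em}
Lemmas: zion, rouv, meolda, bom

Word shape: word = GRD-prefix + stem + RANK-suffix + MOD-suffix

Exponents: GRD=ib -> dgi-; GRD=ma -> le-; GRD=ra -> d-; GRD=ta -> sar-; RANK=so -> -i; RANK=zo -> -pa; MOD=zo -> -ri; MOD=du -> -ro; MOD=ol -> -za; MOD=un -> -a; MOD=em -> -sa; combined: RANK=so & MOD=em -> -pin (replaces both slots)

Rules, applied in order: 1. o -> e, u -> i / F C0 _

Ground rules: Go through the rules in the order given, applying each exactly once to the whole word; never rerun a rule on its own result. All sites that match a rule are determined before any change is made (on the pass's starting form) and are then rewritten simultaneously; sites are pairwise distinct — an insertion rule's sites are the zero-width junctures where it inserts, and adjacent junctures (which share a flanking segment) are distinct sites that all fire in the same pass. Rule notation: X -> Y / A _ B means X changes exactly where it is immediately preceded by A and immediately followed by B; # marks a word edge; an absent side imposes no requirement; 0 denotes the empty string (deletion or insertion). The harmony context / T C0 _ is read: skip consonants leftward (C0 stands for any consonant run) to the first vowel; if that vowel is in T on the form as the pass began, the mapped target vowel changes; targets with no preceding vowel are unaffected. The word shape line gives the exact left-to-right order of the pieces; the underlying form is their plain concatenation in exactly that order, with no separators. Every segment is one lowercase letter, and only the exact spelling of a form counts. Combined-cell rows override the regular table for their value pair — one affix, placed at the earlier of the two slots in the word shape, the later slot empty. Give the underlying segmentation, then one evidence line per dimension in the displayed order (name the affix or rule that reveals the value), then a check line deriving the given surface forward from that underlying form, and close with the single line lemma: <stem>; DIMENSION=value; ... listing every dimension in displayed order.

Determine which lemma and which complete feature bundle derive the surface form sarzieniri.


underlying: sar-zion-i-ri
GRD=ta - signalled by the affix sar-
RANK=so - signalled by the affix -i
MOD=zo - signalled by the affix -ri
check: sarzioniri -> sarzieniri
lemma: zion; GRD=ta; RANK=so; MOD=zo


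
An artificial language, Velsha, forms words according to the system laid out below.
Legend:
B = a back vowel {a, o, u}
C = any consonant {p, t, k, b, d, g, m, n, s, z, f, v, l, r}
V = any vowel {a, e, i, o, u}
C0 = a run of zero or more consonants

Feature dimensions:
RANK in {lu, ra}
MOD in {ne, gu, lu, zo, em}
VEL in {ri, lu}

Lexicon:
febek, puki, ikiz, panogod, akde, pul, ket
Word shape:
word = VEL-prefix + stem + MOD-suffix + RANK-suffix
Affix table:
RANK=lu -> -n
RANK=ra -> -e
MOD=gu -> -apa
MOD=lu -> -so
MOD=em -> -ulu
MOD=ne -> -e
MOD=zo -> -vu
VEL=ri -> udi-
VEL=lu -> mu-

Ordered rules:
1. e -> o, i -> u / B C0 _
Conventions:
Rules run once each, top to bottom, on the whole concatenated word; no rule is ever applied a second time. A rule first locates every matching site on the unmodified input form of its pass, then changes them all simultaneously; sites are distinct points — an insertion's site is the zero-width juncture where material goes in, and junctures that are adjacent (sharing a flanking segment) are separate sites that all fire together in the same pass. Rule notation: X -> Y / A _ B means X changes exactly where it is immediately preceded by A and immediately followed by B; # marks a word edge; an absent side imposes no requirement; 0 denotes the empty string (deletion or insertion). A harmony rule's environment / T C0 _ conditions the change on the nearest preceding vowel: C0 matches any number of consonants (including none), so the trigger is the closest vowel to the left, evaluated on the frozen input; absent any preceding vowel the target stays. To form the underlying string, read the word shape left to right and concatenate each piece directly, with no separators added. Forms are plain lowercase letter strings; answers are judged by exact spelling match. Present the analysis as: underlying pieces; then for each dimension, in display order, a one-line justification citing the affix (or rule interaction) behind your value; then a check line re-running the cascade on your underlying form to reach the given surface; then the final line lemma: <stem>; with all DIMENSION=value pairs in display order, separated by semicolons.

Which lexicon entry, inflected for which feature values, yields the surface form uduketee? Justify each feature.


underlying: udi-ket-e-e
RANK=ra - signalled by the affix -e
MOD=ne - signalled by the affix -e
VEL=ri - signalled by the affix udi-
check: udiketee -> uduketee
lemma: ket; RANK=ra; MOD=ne; VEL=ri


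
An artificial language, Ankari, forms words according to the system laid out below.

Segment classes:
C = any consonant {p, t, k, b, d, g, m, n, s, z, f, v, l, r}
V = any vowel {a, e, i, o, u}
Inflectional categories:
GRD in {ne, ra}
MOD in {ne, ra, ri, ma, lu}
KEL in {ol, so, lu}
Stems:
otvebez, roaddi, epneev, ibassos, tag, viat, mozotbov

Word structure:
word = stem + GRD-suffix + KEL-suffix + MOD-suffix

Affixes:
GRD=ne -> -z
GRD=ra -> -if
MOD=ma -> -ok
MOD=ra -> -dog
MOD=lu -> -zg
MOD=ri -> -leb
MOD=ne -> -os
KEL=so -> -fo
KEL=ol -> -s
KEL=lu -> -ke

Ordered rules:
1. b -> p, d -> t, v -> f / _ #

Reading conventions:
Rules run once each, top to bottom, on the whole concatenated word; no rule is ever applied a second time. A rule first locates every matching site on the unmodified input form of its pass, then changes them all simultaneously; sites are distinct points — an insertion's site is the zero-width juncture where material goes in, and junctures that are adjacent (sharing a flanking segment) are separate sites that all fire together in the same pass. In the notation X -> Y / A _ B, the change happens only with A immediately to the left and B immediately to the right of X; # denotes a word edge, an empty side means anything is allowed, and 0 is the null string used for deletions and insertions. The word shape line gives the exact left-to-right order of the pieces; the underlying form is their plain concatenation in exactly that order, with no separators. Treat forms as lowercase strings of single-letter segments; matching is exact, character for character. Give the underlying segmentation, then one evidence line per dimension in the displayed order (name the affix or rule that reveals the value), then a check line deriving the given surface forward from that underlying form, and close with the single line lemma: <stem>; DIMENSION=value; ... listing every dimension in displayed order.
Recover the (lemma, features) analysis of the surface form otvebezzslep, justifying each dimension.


underlying: otvebez-z-s-leb
GRD=ne - signalled by the affix -z
MOD=ri - signalled by the affix -leb
KEL=ol - signalled by the affix -s
check: otvebezzsleb -> otvebezzslep
lemma: otvebez; GRD=ne; MOD=ri; KEL=ol


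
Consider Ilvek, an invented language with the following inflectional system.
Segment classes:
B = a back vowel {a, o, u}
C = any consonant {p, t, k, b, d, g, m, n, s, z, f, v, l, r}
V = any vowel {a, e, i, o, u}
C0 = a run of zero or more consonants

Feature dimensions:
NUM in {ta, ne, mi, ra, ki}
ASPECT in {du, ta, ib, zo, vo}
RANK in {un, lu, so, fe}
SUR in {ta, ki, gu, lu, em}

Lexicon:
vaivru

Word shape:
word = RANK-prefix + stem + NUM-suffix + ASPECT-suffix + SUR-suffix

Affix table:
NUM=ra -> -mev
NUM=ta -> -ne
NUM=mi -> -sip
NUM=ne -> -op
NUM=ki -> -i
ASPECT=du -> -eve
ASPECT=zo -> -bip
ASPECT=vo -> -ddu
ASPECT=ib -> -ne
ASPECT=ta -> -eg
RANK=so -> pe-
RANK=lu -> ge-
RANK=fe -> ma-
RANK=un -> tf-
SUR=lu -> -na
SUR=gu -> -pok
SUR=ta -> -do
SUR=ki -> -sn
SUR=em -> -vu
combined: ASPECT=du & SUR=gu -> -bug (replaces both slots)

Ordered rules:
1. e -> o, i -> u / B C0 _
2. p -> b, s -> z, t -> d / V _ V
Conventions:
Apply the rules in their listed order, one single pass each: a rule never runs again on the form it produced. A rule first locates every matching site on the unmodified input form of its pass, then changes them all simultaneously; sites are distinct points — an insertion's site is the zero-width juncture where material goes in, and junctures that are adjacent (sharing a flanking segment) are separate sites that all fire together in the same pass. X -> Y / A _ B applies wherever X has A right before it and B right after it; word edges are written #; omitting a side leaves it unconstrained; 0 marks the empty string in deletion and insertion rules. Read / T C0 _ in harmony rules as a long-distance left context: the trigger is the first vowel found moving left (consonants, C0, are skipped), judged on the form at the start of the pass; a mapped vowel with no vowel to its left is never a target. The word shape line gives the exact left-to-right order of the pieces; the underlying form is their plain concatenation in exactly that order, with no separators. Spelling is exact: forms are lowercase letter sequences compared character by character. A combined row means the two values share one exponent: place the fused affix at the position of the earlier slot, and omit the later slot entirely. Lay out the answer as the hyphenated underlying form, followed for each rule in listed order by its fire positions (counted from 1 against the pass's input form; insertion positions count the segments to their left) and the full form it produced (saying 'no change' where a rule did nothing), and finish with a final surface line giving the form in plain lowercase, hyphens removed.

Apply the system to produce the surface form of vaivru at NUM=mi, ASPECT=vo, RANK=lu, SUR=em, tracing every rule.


underlying: ge-vaivru-sip-ddu-vu
1. e -> o, i -> u / B C0 _: fires at position(s) 5, 10: gevauvrusupdduvu
2. p -> b, s -> z, t -> d / V _ V: fires at position(s) 9: gevauvruzupdduvu
surface: gevauvruzupdduvu


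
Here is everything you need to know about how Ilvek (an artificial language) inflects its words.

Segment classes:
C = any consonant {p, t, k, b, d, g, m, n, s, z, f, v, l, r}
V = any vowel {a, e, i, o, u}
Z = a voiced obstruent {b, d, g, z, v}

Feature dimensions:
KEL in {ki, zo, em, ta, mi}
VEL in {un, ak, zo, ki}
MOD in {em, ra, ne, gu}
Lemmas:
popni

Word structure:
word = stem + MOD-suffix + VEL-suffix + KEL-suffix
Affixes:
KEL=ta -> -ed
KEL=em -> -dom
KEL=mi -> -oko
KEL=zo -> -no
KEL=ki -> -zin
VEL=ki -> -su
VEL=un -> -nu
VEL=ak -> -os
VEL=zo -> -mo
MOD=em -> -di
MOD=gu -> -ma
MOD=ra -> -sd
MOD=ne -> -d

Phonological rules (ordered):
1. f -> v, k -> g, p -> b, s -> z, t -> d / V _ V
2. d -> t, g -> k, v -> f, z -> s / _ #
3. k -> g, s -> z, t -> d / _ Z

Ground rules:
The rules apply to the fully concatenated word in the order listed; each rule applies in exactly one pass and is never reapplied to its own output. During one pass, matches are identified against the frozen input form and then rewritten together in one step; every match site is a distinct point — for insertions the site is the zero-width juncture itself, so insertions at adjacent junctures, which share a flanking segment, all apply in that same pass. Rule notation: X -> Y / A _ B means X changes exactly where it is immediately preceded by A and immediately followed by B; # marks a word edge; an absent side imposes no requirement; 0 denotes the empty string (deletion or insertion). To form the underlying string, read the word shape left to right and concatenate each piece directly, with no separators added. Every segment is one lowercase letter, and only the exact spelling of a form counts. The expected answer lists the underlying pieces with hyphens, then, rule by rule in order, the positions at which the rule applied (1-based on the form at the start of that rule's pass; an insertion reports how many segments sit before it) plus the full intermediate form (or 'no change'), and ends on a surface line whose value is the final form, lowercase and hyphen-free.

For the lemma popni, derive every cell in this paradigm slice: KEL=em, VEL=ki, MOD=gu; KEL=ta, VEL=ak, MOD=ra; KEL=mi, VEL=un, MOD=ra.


cell KEL=em, VEL=ki, MOD=gu:
underlying: popni-ma-su-dom
1. f -> v, k -> g, p -> b, s -> z, t -> d / V _ V: fires at position(s) 8: popnimazudom
2. d -> t, g -> k, v -> f, z -> s / _ #: no change
3. k -> g, s -> z, t -> d / _ Z: no change
surface: popnimazudom

cell KEL=ta, VEL=ak, MOD=ra:
underlying: popni-sd-os-ed
1. f -> v, k -> g, p -> b, s -> z, t -> d / V _ V: fires at position(s) 9: popnisdozed
2. d -> t, g -> k, v -> f, z -> s / _ #: fires at position(s) 11: popnisdozet
3. k -> g, s -> z, t -> d / _ Z: fires at position(s) 6: popnizdozet
surface: popnizdozet

cell KEL=mi, VEL=un, MOD=ra:
underlying: popni-sd-nu-oko
1. f -> v, k -> g, p -> b, s -> z, t -> d / V _ V: fires at position(s) 11: popnisdnuogo
2. d -> t, g -> k, v -> f, z -> s / _ #: no change
3. k -> g, s -> z, t -> d / _ Z: fires at position(s) 6: popnizdnuogo
surface: popnizdnuogo


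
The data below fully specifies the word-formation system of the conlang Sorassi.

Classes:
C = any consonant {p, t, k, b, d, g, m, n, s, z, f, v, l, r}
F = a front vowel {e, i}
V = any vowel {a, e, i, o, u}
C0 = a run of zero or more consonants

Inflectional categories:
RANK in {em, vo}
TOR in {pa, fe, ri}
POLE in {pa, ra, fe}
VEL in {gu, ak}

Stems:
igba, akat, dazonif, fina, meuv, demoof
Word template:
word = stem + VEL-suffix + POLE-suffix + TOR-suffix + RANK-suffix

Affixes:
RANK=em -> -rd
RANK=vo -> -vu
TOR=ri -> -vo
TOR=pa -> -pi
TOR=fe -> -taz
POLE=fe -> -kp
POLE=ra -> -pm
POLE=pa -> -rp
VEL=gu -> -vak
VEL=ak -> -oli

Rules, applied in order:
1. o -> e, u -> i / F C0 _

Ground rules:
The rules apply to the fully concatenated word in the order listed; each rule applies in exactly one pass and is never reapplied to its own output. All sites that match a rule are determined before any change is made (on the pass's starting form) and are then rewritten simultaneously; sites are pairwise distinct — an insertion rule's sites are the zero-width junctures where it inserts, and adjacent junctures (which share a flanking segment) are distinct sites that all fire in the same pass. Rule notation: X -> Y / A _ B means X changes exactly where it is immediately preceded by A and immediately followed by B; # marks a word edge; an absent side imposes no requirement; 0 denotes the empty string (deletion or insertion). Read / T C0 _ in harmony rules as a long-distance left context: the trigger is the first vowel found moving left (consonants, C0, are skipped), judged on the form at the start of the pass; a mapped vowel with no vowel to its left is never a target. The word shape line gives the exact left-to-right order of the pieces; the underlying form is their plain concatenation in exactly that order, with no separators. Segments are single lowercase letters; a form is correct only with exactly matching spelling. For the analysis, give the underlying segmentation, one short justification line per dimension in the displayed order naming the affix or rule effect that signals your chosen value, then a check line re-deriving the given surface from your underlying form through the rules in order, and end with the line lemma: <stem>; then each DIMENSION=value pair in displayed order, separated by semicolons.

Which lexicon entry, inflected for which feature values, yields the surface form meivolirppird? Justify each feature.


underlying: meuv-oli-rp-pi-rd
RANK=em - signalled by the affix -rd
TOR=pa - signalled by the affix -pi
POLE=pa - signalled by the affix -rp
VEL=ak - signalled by the affix -oli
check: meuvolirppird -> meivolirppird
lemma: meuv; RANK=em; TOR=pa; POLE=pa; VEL=ak


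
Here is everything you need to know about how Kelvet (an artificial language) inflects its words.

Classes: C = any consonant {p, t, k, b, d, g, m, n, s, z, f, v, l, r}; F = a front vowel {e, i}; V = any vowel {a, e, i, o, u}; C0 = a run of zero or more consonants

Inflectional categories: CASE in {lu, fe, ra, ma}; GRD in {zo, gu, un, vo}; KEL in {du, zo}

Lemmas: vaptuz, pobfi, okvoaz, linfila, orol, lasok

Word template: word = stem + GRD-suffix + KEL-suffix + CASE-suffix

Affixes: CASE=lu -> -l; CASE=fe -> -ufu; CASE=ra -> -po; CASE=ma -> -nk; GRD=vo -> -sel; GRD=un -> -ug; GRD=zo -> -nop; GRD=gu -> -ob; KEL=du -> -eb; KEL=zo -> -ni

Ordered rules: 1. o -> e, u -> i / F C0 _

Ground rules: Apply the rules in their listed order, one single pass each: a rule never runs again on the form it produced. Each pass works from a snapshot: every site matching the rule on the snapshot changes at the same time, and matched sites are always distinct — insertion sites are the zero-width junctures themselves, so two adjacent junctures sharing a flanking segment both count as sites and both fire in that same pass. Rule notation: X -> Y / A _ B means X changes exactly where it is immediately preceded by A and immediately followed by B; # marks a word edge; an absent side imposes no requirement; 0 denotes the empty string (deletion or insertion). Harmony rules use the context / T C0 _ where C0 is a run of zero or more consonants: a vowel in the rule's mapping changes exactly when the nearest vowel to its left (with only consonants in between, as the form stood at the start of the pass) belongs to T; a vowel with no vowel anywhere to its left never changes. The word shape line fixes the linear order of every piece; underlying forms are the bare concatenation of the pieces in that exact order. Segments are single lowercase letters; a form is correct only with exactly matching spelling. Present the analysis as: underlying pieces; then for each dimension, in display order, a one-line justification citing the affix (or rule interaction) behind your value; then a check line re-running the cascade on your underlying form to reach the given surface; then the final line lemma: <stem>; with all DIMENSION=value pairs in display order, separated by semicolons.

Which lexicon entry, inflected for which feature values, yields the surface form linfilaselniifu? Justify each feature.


underlying: linfila-sel-ni-ufu
CASE=fe - signalled by the affix -ufu
GRD=vo - signalled by the affix -sel
KEL=zo - signalled by the affix -ni
check: linfilaselniufu -> linfilaselniifu
lemma: linfila; CASE=fe; GRD=vo; KEL=zo


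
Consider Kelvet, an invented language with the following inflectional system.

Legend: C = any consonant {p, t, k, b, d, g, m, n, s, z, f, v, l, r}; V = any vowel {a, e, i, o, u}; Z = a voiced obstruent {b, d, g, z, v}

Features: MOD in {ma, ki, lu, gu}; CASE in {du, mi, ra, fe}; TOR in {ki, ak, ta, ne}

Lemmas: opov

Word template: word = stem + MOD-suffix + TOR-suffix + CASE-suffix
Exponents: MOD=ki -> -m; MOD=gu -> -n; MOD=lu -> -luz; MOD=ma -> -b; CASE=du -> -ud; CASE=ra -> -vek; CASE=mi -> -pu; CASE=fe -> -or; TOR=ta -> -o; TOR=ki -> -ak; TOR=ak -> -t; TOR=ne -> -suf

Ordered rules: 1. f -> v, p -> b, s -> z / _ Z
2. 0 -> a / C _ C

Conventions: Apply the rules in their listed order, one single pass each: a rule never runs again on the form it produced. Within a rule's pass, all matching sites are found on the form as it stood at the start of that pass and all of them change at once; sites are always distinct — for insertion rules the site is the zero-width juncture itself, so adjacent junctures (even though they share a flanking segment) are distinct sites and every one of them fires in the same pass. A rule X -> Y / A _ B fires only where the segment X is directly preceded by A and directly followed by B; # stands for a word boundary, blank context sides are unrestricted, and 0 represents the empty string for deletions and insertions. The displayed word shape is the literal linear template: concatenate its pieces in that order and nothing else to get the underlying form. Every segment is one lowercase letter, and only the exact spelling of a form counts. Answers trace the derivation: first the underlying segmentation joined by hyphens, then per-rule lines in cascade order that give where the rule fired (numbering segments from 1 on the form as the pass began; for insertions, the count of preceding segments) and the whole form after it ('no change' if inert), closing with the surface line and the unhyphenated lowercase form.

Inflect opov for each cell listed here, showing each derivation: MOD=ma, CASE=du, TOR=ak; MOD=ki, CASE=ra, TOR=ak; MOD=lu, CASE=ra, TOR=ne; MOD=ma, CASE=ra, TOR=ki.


cell MOD=ma, CASE=du, TOR=ak:
underlying: opov-b-t-ud
1. f -> v, p -> b, s -> z / _ Z: no change
2. 0 -> a / C _ C: inserts after position(s) 4, 5: opovabatud
surface: opovabatud

cell MOD=ki, CASE=ra, TOR=ak:
underlying: opov-m-t-vek
1. f -> v, p -> b, s -> z / _ Z: no change
2. 0 -> a / C _ C: inserts after position(s) 4, 5, 6: opovamatavek
surface: opovamatavek

cell MOD=lu, CASE=ra, TOR=ne:
underlying: opov-luz-suf-vek
1. f -> v, p -> b, s -> z / _ Z: fires at position(s) 10: opovluzsuvvek
2. 0 -> a / C _ C: inserts after position(s) 4, 7, 10: opovaluzasuvavek
surface: opovaluzasuvavek

cell MOD=ma, CASE=ra, TOR=ki:
underlying: opov-b-ak-vek
1. f -> v, p -> b, s -> z / _ Z: no change
2. 0 -> a / C _ C: inserts after position(s) 4, 7: opovabakavek
surface: opovabakavek


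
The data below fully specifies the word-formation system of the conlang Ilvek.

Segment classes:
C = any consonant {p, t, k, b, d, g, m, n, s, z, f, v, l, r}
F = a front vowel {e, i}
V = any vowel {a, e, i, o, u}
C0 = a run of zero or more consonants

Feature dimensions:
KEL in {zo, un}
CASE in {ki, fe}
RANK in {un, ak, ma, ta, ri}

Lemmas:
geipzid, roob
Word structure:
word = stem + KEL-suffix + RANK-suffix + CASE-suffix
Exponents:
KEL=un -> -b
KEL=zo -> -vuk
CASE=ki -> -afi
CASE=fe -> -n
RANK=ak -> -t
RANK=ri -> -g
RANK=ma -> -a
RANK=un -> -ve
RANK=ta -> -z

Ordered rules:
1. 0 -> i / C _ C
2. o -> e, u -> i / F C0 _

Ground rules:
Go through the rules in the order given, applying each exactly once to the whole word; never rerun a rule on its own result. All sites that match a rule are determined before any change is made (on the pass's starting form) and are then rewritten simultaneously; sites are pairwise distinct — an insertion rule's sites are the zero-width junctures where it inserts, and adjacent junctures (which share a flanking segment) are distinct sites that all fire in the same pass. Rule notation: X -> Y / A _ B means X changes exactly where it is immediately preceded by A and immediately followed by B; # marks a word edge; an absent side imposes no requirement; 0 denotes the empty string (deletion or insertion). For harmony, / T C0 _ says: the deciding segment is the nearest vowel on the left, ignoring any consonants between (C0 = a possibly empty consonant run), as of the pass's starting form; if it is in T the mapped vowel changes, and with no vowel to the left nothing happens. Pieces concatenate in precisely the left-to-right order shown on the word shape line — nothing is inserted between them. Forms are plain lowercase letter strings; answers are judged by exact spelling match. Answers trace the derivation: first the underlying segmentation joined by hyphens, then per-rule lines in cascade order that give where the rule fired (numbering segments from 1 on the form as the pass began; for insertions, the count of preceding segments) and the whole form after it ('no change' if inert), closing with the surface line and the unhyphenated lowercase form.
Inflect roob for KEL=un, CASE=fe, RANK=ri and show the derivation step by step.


underlying: roob-b-g-n
1. 0 -> i / C _ C: inserts after position(s) 4, 5, 6: roobibigin
2. o -> e, u -> i / F C0 _: no change
surface: roobibigin


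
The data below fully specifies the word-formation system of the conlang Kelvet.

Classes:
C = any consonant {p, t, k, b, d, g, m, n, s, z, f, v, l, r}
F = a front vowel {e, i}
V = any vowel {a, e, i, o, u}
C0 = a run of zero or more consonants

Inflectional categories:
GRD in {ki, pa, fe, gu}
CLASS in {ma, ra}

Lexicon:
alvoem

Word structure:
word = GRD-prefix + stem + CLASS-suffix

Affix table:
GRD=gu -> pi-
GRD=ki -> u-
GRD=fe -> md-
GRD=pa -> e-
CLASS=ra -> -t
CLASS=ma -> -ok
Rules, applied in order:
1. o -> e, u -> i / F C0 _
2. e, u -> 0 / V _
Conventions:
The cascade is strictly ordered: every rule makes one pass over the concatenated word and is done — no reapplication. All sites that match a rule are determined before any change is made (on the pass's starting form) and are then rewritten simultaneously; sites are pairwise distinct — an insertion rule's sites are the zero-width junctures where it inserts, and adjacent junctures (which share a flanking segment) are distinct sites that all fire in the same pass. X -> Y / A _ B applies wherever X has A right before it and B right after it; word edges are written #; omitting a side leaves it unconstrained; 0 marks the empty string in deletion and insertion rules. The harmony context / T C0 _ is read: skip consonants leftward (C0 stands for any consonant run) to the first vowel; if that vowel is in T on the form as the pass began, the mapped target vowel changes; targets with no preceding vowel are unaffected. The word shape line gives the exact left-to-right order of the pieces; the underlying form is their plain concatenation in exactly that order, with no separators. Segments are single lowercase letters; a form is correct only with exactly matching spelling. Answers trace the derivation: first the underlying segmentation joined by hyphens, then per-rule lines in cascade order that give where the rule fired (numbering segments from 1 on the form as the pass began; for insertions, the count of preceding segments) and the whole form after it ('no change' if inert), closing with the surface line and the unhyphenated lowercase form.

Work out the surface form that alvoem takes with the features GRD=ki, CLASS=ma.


underlying: u-alvoem-ok
1. o -> e, u -> i / F C0 _: fires at position(s) 8: ualvoemek
2. e, u -> 0 / V _: fires at position(s) 6: ualvomek
surface: ualvomek


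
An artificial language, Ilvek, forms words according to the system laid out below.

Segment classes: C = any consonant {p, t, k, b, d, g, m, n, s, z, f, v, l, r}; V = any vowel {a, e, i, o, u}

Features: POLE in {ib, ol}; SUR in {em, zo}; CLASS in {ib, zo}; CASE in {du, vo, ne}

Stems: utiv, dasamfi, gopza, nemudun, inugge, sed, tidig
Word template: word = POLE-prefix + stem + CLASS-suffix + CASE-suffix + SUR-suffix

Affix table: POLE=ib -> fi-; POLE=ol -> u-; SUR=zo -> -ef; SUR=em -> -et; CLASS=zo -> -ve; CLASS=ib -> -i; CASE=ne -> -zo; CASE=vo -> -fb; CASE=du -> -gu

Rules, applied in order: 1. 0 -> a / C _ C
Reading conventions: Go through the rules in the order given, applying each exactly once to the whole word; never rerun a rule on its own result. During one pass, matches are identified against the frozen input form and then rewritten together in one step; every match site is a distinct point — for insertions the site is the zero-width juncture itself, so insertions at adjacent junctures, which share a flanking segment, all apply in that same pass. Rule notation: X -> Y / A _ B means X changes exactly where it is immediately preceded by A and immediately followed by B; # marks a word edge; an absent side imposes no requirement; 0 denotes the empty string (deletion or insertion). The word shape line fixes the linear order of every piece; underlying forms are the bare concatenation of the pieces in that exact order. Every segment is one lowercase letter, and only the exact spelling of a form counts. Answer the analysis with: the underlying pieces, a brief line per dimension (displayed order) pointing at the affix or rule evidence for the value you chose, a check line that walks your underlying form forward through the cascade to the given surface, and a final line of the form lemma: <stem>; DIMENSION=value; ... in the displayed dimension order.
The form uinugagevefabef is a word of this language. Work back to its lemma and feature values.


underlying: u-inugge-ve-fb-ef
POLE=ol - signalled by the affix u-
SUR=zo - signalled by the affix -ef
CLASS=zo - signalled by the affix -ve
CASE=vo - signalled by the affix -fb
check: uinuggevefbef -> uinugagevefabef
lemma: inugge; POLE=ol; SUR=zo; CLASS=zo; CASE=vo


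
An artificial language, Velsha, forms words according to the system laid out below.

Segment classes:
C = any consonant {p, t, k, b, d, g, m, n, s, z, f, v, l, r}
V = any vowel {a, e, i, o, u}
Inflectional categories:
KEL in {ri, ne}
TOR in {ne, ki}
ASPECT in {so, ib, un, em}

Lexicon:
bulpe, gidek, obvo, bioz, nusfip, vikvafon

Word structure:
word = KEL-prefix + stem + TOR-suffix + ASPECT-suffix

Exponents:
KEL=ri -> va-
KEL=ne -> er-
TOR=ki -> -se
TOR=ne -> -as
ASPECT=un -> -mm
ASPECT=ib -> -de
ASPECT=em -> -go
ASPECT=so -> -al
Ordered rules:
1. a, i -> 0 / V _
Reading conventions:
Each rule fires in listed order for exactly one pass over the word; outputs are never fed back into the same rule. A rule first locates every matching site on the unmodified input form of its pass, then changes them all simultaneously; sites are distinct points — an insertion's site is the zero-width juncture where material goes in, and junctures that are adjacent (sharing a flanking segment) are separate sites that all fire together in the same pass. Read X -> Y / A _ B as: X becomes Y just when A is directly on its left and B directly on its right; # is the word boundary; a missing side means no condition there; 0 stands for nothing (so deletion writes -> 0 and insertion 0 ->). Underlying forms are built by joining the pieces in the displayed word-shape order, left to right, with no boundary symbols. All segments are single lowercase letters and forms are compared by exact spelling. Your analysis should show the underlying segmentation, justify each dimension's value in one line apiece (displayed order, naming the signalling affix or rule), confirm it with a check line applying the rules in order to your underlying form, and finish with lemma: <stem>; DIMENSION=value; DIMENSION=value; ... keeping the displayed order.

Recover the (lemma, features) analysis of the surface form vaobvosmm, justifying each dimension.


underlying: va-obvo-as-mm
KEL=ri - signalled by the affix va-
TOR=ne - signalled by the affix -as
ASPECT=un - signalled by the affix -mm
check: vaobvoasmm -> vaobvosmm
lemma: obvo; KEL=ri; TOR=ne; ASPECT=un


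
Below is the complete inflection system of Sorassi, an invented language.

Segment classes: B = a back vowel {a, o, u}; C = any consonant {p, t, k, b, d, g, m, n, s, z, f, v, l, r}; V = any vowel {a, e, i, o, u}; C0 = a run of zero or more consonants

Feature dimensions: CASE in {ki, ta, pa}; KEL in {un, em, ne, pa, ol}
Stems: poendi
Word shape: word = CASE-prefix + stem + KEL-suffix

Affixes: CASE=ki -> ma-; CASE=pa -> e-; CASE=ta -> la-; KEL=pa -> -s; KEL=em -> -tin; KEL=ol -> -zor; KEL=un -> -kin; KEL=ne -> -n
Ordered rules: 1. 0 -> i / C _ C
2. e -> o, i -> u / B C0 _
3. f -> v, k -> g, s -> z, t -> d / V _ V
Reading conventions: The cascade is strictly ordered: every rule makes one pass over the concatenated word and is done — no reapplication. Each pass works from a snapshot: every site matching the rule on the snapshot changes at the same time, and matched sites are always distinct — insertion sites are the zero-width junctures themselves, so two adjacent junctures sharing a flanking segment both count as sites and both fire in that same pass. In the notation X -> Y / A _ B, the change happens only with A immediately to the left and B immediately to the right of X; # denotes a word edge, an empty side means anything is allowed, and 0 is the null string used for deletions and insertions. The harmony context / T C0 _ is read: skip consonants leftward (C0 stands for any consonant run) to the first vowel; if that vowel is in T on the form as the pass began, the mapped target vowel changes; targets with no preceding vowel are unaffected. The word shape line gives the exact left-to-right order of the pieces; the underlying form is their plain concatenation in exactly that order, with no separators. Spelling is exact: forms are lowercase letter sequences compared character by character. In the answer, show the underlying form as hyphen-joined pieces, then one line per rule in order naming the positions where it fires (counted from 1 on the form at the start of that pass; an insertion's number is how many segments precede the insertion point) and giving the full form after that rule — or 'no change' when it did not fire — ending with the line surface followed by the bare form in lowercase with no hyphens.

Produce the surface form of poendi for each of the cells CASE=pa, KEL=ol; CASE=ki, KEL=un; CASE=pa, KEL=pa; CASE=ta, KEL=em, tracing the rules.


cell CASE=pa, KEL=ol:
underlying: e-poendi-zor
1. 0 -> i / C _ C: inserts after position(s) 5: epoenidizor
2. e -> o, i -> u / B C0 _: fires at position(s) 4: epoonidizor
3. f -> v, k -> g, s -> z, t -> d / V _ V: no change
surface: epoonidizor

cell CASE=ki, KEL=un:
underlying: ma-poendi-kin
1. 0 -> i / C _ C: inserts after position(s) 6: mapoenidikin
2. e -> o, i -> u / B C0 _: fires at position(s) 5: mapoonidikin
3. f -> v, k -> g, s -> z, t -> d / V _ V: fires at position(s) 10: mapoonidigin
surface: mapoonidigin

cell CASE=pa, KEL=pa:
underlying: e-poendi-s
1. 0 -> i / C _ C: inserts after position(s) 5: epoenidis
2. e -> o, i -> u / B C0 _: fires at position(s) 4: epoonidis
3. f -> v, k -> g, s -> z, t -> d / V _ V: no change
surface: epoonidis

cell CASE=ta, KEL=em:
underlying: la-poendi-tin
1. 0 -> i / C _ C: inserts after position(s) 6: lapoeniditin
2. e -> o, i -> u / B C0 _: fires at position(s) 5: lapooniditin
3. f -> v, k -> g, s -> z, t -> d / V _ V: fires at position(s) 10: lapoonididin
surface: lapoonididin


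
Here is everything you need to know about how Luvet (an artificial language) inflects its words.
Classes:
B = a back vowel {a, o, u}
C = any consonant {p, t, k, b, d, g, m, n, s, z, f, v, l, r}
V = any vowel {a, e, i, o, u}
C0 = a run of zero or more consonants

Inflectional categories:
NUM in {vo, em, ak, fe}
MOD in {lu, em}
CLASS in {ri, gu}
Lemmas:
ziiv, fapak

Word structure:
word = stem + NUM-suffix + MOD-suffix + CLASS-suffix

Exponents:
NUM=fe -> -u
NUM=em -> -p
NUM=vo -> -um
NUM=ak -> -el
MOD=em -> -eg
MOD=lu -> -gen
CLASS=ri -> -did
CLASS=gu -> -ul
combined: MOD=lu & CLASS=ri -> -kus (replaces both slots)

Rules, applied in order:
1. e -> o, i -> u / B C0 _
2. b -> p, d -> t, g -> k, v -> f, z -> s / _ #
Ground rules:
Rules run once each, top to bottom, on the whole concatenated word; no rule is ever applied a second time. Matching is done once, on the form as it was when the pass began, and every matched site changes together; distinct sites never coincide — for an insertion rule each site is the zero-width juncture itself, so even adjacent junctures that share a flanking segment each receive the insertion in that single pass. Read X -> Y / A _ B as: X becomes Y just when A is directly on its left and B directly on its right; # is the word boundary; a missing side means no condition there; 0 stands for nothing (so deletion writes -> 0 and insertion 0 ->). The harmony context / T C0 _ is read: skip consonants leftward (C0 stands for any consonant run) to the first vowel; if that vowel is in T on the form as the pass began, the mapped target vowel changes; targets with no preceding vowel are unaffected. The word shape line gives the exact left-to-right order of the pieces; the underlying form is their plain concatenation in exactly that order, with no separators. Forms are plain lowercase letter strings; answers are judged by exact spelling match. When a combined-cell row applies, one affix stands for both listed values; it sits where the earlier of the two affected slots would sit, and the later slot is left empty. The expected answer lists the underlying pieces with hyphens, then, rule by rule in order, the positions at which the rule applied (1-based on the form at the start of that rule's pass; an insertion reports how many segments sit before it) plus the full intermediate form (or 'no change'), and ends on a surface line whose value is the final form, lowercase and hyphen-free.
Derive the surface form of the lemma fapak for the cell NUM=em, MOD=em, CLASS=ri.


underlying: fapak-p-eg-did
1. e -> o, i -> u / B C0 _: fires at position(s) 7: fapakpogdid
2. b -> p, d -> t, g -> k, v -> f, z -> s / _ #: fires at position(s) 11: fapakpogdit
surface: fapakpogdit


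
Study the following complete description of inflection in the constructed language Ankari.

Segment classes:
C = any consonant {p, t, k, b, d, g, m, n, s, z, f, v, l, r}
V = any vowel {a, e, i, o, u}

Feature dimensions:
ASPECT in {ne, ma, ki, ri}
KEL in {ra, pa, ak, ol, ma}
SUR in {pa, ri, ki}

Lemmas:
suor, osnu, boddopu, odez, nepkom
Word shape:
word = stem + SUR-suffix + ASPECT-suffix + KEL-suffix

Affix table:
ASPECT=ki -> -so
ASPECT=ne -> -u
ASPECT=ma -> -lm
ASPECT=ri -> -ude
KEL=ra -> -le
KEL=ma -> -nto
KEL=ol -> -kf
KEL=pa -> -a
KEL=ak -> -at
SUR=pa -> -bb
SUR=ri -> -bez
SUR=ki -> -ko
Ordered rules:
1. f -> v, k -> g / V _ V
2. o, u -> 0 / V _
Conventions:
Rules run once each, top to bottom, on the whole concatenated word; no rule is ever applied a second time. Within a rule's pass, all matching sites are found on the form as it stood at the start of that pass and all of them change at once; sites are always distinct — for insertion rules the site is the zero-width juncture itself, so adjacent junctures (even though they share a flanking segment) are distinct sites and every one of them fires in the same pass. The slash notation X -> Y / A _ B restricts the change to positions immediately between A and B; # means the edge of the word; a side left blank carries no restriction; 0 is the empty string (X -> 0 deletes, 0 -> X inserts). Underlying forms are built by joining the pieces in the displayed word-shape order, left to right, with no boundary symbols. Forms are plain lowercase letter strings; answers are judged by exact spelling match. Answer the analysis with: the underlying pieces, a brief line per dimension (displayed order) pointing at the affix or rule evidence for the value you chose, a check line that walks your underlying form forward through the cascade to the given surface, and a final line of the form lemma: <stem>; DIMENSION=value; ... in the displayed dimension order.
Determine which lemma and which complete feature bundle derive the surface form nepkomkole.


underlying: nepkom-ko-u-le
ASPECT=ne - signalled by the affix -u
KEL=ra - signalled by the affix -le
SUR=ki - signalled by the affix -ko
check: nepkomkoule -> nepkomkoule -> nepkomkole
lemma: nepkom; ASPECT=ne; KEL=ra; SUR=ki
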